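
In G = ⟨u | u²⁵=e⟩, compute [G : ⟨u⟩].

First find ord(u) by computing successive powers:
  u¹ = u, u² = u², u³ = u³, u⁴ = u⁴, u⁵ = u⁵, u⁶ = u⁶, u⁷ = u⁷, u⁸ = u⁸, u⁹ = u⁹, u¹⁰ = u¹⁰, u¹¹ = u¹¹, u¹² = u¹², u¹³ = u¹³, u¹⁴ = u¹⁴, u¹⁵ = u¹⁵, u¹⁶ = u¹⁶, u¹⁷ = u¹⁷, u¹⁸ = u¹⁸, u¹⁹ = u¹⁹, u²⁰ = u²⁰, u²¹ = u²¹, u²² = u²², u²³ = u²³, u²⁴ = u²⁴, u²⁵ = e.
So |⟨u⟩| = ord(u) = 25. With |G| = 25, by Lagrange [G : ⟨u⟩] = 25/25 = 1.

Answer: 1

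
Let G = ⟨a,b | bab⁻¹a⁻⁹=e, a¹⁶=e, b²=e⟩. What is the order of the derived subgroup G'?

G' = [G, G] is generated by all commutators. The generator-pair commutators are: [a, b] = a⁸.
The subgroup they normally generate is {e, a⁸}, of order 2.
Check: |G/G'| = 32/2 = 16 is the order of the abelianisation.

Answer: 2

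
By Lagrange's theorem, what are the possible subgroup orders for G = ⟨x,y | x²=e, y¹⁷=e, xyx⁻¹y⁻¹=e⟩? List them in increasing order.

|G| = 34 = 2 · 17. By Lagrange's theorem the order of any subgroup divides 34; the divisors of 34 are 1, 2, 17, 34.

Answer: 1, 2, 17, 34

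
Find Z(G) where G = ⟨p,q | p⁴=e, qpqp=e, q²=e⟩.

An element z ∈ Z(G) iff z commutes with every generator.
For example p² is central: (p²)·p = p³ = p·(p²); (p²)·q = p²q = q·(p²).
Whereas p ∉ Z(G) since p·q = pq ≠ p³q = q·p.
Checking each of the 8 elements this way gives Z(G) = {e, p²}, of order 2.

Answer: {e, p²}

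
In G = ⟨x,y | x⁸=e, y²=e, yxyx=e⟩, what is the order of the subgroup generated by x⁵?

|⟨x⁵⟩| equals the order of x⁵. Compute successive powers until reaching e:
  (x⁵)¹ = x⁵, (x⁵)² = x², (x⁵)³ = x⁷, (x⁵)⁴ = x⁴, (x⁵)⁵ = x, (x⁵)⁶ = x⁶, (x⁵)⁷ = x³, (x⁵)⁸ = e.
The smallest positive k with (x⁵)ᵏ = e is 8, so |⟨x⁵⟩| = 8.

Answer: 8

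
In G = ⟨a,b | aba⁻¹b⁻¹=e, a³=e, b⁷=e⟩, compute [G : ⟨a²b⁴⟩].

First find ord(a²b⁴) by computing successive powers:
  (a²b⁴)¹ = a²b⁴, (a²b⁴)² = ab, (a²b⁴)³ = b⁵, (a²b⁴)⁴ = a²b², (a²b⁴)⁵ = ab⁶, (a²b⁴)⁶ = b³, (a²b⁴)⁷ = a², (a²b⁴)⁸ = ab⁴, (a²b⁴)⁹ = b, (a²b⁴)¹⁰ = a²b⁵, (a²b⁴)¹¹ = ab², (a²b⁴)¹² = b⁶, (a²b⁴)¹³ = a²b³, (a²b⁴)¹⁴ = a, (a²b⁴)¹⁵ = b⁴, (a²b⁴)¹⁶ = a²b, (a²b⁴)¹⁷ = ab⁵, (a²b⁴)¹⁸ = b², (a²b⁴)¹⁹ = a²b⁶, (a²b⁴)²⁰ = ab³, (a²b⁴)²¹ = e.
So |⟨a²b⁴⟩| = ord(a²b⁴) = 21. With |G| = 21, by Lagrange [G : ⟨a²b⁴⟩] = 21/21 = 1.

Answer: 1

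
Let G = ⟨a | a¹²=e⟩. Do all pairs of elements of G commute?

G has a single generator, so G is cyclic and hence abelian.

Answer: Yes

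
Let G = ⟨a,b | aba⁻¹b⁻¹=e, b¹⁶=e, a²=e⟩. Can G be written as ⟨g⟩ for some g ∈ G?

|G| = 32, but the maximum element order in G is 16 < 32. No single element generates all of G, so G is not cyclic.

Answer: No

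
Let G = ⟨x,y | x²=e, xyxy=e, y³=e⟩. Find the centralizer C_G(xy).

⟨xy⟩ ⊆ C_G(xy) since powers of xy commute with xy; so |C_G(xy)| ≥ |⟨xy⟩| = 2.
By orbit–stabilizer, |C_G(xy)| = |G| / |conj. class of xy| = 6 / 3 = 2.
The 2 elements commuting with xy are {e, xy}.

Answer: {e, xy}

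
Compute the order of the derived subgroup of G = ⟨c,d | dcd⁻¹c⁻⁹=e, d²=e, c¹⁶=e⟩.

G' = [G, G] is generated by all commutators. The generator-pair commutators are: [c, d] = c⁸.
The subgroup they normally generate is {e, c⁸}, of order 2.
Check: |G/G'| = 32/2 = 16 is the order of the abelianisation.

Answer: 2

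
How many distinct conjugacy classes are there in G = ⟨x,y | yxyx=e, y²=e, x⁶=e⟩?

The conjugacy classes (representative and size) are:
  [e] (size 1), [x⁵] (size 2), [x⁴] (size 2), [x³] (size 1), [y] (size 3), [x³y] (size 3).
Class equation: 1 + 2 + 2 + 1 + 3 + 3 = 12 = |G|. So G has 6 conjugacy classes.

Answer: 6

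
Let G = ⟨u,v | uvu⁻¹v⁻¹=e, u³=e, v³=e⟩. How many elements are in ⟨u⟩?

|⟨u⟩| equals the order of u. Compute successive powers until reaching e:
  u¹ = u, u² = u², u³ = e.
The smallest positive k with uᵏ = e is 3, so |⟨u⟩| = 3.

Answer: 3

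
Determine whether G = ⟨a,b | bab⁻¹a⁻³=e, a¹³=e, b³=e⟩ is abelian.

a·b = ab but b·a = a³b, so a·b ≠ b·a and G is not abelian.

Answer: No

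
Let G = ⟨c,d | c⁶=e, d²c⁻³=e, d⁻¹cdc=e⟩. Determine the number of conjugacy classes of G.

The conjugacy classes (representative and size) are:
  [e] (size 1), [c] (size 2), [c²] (size 2), [c³] (size 1), [cd⁻¹] (size 3), [c²d⁻¹] (size 3).
Class equation: 1 + 2 + 2 + 1 + 3 + 3 = 12 = |G|. So G has 6 conjugacy classes.

Answer: 6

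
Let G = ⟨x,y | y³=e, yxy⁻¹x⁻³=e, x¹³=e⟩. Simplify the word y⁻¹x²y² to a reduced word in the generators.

Multiply left to right, reducing at each step:
  (y²) · x² = x⁵y²
  (x⁵y²) · y² = x⁵y

Answer: x⁵y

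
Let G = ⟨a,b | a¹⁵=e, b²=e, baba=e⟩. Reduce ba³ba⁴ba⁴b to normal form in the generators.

Multiply left to right, reducing at each step:
  b · a³ = a¹²b
  (a¹²b) · b = a¹²
  (a¹²) · a⁴ = a
  a · b = ab
  (ab) · a⁴ = a¹²b
  (a¹²b) · b = a¹²

Answer: a¹²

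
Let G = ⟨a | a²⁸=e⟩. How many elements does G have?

G is generated by a single element, so G is cyclic. The relator gives a²⁸ = e and no smaller power is forced to be e, so the 28 powers {a, e, a², a³, a⁴, a⁵, a⁶, a⁷, a⁸, a⁹, a²², a²³, a²¹, a²⁰, a²⁴, a²⁵, a²⁶, a²⁷, a¹², a¹³, a¹¹, a¹⁰, a¹⁴, a¹⁵, a¹⁶, a¹⁷, a¹⁸, a¹⁹} are distinct. Hence |G| = 28.

Answer: 28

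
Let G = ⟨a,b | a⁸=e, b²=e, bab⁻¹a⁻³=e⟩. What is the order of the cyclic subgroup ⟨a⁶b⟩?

|⟨a⁶b⟩| equals the order of a⁶b. Compute successive powers until reaching e:
  (a⁶b)¹ = a⁶b, (a⁶b)² = e.
The smallest positive k with (a⁶b)ᵏ = e is 2, so |⟨a⁶b⟩| = 2.

Answer: 2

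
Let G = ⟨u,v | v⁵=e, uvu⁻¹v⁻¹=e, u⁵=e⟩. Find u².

Compute successive powers of u, reducing at each step:
  u²: u · u = u²

Answer: u²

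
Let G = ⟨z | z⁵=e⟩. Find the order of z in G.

Compute successive powers until reaching e:
  z¹ = z, z² = z², z³ = z³, z⁴ = z⁴, z⁵ = e.
The smallest positive k with zᵏ = e is 5.

Answer: 5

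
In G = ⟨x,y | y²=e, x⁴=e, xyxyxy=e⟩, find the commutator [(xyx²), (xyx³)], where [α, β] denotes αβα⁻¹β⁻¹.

[(xyx²), (xyx³)] = (xyx²)·(xyx³)·(xyx²)⁻¹·(xyx³)⁻¹.
  (xyx²) · (xyx³) = x²y
  (x²y) · (x²yx³) = x³yx²y
  (x³yx²y) · (xyx³) = x²yx

Answer: x²yx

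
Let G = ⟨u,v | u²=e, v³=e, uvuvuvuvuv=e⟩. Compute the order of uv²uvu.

Compute successive powers until reaching e:
  (uv²uvu)¹ = uv²uvu, (uv²uvu)² = e.
The smallest positive k with (uv²uvu)ᵏ = e is 2.

Answer: 2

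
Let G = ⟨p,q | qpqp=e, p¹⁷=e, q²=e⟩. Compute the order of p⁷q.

Compute successive powers until reaching e:
  (p⁷q)¹ = p⁷q, (p⁷q)² = e.
The smallest positive k with (p⁷q)ᵏ = e is 2.

Answer: 2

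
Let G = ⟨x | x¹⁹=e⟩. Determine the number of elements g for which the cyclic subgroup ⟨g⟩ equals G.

G is cyclic of order 19. An element generates G iff its order is 19, and a cyclic group of order 19 has exactly φ(19) = 18 such elements.

Answer: 18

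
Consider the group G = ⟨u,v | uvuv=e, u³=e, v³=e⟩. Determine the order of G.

Enumerate words in the generators, reducing via the relations: the distinct elements are
  {e, u, v, uv, u², v², uv², u²v, vu², v²u, uv²u, u²v²}.
No further products give new elements, so |G| = 12.

Answer: 12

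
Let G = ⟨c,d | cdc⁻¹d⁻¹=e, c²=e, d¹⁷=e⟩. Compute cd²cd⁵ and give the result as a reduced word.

Multiply left to right, reducing at each step:
  c · d² = cd²
  (cd²) · c = d²
  (d²) · d⁵ = d⁷

Answer: d⁷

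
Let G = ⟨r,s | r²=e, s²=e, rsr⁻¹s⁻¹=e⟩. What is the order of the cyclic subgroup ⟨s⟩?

|⟨s⟩| equals the order of s. Compute successive powers until reaching e:
  s¹ = s, s² = e.
The smallest positive k with sᵏ = e is 2, so |⟨s⟩| = 2.

Answer: 2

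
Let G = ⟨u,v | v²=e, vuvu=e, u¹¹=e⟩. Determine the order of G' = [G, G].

G' = [G, G] is generated by all commutators. The generator-pair commutators are: [u, v] = u².
The subgroup they normally generate is {e, u, u², u³, u⁴, u⁵, u⁶, u⁷, u⁸, u⁹, u¹⁰}, of order 11.
Check: |G/G'| = 22/11 = 2 is the order of the abelianisation.

Answer: 11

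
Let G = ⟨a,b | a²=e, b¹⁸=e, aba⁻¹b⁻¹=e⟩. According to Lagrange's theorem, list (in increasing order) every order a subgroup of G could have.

|G| = 36 = 2² · 3². By Lagrange's theorem the order of any subgroup divides 36; the divisors of 36 are 1, 2, 3, 4, 6, 9, 12, 18, 36.

Answer: 1, 2, 3, 4, 6, 9, 12, 18, 36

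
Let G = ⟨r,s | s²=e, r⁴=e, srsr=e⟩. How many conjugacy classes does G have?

The conjugacy classes (representative and size) are:
  [e] (size 1), [r] (size 2), [r²] (size 1), [r²s] (size 2), [r³s] (size 2).
Class equation: 1 + 2 + 1 + 2 + 2 = 8 = |G|. So G has 5 conjugacy classes.

Answer: 5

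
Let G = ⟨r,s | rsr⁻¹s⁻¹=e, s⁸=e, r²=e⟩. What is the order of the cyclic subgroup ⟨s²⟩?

|⟨s²⟩| equals the order of s². Compute successive powers until reaching e:
  (s²)¹ = s², (s²)² = s⁴, (s²)³ = s⁶, (s²)⁴ = e.
The smallest positive k with (s²)ᵏ = e is 4, so |⟨s²⟩| = 4.

Answer: 4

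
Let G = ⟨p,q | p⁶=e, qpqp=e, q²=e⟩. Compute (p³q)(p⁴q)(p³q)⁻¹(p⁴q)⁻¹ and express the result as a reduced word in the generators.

[(p³q), (p⁴q)] = (p³q)·(p⁴q)·(p³q)⁻¹·(p⁴q)⁻¹.
  (p³q) · (p⁴q) = p⁵
  (p⁵) · (p³q) = p²q
  (p²q) · (p⁴q) = p⁴

Answer: p⁴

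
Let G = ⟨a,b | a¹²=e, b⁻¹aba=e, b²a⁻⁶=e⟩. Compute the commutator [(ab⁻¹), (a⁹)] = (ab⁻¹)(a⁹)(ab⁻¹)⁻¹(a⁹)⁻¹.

[(ab⁻¹), (a⁹)] = (ab⁻¹)·(a⁹)·(ab⁻¹)⁻¹·(a⁹)⁻¹.
  (ab⁻¹) · (a⁹) = a⁴b⁻¹
  (a⁴b⁻¹) · (ab) = a³
  (a³) · (a³) = a⁶

Answer: a⁶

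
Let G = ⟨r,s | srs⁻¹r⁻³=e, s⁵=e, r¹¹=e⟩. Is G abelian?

r·s = rs but s·r = r³s, so r·s ≠ s·r and G is not abelian.

Answer: No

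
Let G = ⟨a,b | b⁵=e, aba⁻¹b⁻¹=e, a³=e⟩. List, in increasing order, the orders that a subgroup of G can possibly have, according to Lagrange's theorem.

|G| = 15 = 3 · 5. By Lagrange's theorem the order of any subgroup divides 15; the divisors of 15 are 1, 3, 5, 15.

Answer: 1, 3, 5, 15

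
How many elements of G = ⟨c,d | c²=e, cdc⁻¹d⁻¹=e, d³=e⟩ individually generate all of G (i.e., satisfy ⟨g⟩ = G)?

G is cyclic of order 6. An element generates G iff its order is 6, and a cyclic group of order 6 has exactly φ(6) = 2 such elements.

Answer: 2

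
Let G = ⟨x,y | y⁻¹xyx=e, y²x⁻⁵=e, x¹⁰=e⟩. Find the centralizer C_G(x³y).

⟨x³y⟩ ⊆ C_G(x³y) since powers of x³y commute with x³y; so |C_G(x³y)| ≥ |⟨x³y⟩| = 4.
By orbit–stabilizer, |C_G(x³y)| = |G| / |conj. class of x³y| = 20 / 5 = 4.
The 4 elements commuting with x³y are {e, x⁵, x³y, x³y⁻¹}.

Answer: {e, x⁵, x³y, x³y⁻¹}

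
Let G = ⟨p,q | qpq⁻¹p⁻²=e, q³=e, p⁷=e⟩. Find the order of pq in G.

Compute successive powers until reaching e:
  (pq)¹ = pq, (pq)² = p³q², (pq)³ = e.
The smallest positive k with (pq)ᵏ = e is 3.

Answer: 3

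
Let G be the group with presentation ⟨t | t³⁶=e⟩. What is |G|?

G is generated by a single element, so G is cyclic. The relator gives t³⁶ = e and no smaller power is forced to be e, so the 36 powers {e, t, t², t³, t⁴, t⁵, t⁶, t⁷, t⁸, t⁹, t²², t²³, t²¹, t²⁰, t²⁴, t²⁵, t²⁶, t²⁷, t²⁸, t²⁹, t³², t³³, t³¹, t³⁰, t³⁴, t³⁵, t¹², t¹³, t¹¹, t¹⁰, t¹⁴, t¹⁵, t¹⁶, t¹⁷, t¹⁸, t¹⁹} are distinct. Hence |G| = 36.

Answer: 36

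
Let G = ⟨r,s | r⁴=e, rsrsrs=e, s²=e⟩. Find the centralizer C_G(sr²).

⟨sr²⟩ ⊆ C_G(sr²) since powers of sr² commute with sr²; so |C_G(sr²)| ≥ |⟨sr²⟩| = 4.
By orbit–stabilizer, |C_G(sr²)| = |G| / |conj. class of sr²| = 24 / 6 = 4.
The 4 elements commuting with sr² are {e, r²s, sr², r²sr²s}.

Answer: {e, r²s, sr², r²sr²s}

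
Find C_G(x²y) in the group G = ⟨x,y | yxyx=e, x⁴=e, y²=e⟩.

⟨x²y⟩ ⊆ C_G(x²y) since powers of x²y commute with x²y; so |C_G(x²y)| ≥ |⟨x²y⟩| = 2.
By orbit–stabilizer, |C_G(x²y)| = |G| / |conj. class of x²y| = 8 / 2 = 4.
The 4 elements commuting with x²y are {e, x², y, x²y}.

Answer: {e, x², y, x²y}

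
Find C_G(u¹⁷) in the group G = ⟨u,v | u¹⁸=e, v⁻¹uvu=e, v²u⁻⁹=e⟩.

⟨u¹⁷⟩ ⊆ C_G(u¹⁷) since powers of u¹⁷ commute with u¹⁷; so |C_G(u¹⁷)| ≥ |⟨u¹⁷⟩| = 18.
By orbit–stabilizer, |C_G(u¹⁷)| = |G| / |conj. class of u¹⁷| = 36 / 2 = 18.
The 18 elements commuting with u¹⁷ are {e, u, u², u³, u⁴, u⁵, u⁶, u⁷, u⁸, u⁹, u¹⁰, u¹¹, u¹², u¹³, u¹⁴, u¹⁵, u¹⁶, u¹⁷}.

Answer: {e, u, u², u³, u⁴, u⁵, u⁶, u⁷, u⁸, u⁹, u¹⁰, u¹¹, u¹², u¹³, u¹⁴, u¹⁵, u¹⁶, u¹⁷}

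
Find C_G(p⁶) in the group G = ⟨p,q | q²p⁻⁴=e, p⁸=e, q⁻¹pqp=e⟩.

⟨p⁶⟩ ⊆ C_G(p⁶) since powers of p⁶ commute with p⁶; so |C_G(p⁶)| ≥ |⟨p⁶⟩| = 4.
By orbit–stabilizer, |C_G(p⁶)| = |G| / |conj. class of p⁶| = 16 / 2 = 8.
The 8 elements commuting with p⁶ are {e, p, p², p³, p⁴, p⁵, p⁶, p⁷}.

Answer: {e, p, p², p³, p⁴, p⁵, p⁶, p⁷}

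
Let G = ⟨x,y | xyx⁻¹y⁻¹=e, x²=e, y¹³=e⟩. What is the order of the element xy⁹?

Compute successive powers until reaching e:
  (xy⁹)¹ = xy⁹, (xy⁹)² = y⁵, (xy⁹)³ = xy, (xy⁹)⁴ = y¹⁰, (xy⁹)⁵ = xy⁶, (xy⁹)⁶ = y², (xy⁹)⁷ = xy¹¹, (xy⁹)⁸ = y⁷, (xy⁹)⁹ = xy³, (xy⁹)¹⁰ = y¹², (xy⁹)¹¹ = xy⁸, (xy⁹)¹² = y⁴, (xy⁹)¹³ = x, (xy⁹)¹⁴ = y⁹, (xy⁹)¹⁵ = xy⁵, (xy⁹)¹⁶ = y, (xy⁹)¹⁷ = xy¹⁰, (xy⁹)¹⁸ = y⁶, (xy⁹)¹⁹ = xy², (xy⁹)²⁰ = y¹¹, (xy⁹)²¹ = xy⁷, (xy⁹)²² = y³, (xy⁹)²³ = xy¹², (xy⁹)²⁴ = y⁸, (xy⁹)²⁵ = xy⁴, (xy⁹)²⁶ = e.
The smallest positive k with (xy⁹)ᵏ = e is 26.

Answer: 26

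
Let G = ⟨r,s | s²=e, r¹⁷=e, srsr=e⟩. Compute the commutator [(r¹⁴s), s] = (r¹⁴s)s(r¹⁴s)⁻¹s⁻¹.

[(r¹⁴s), s] = (r¹⁴s)·s·(r¹⁴s)⁻¹·s⁻¹.
  (r¹⁴s) · s = r¹⁴
  (r¹⁴) · (r¹⁴s) = r¹¹s
  (r¹¹s) · s = r¹¹

Answer: r¹¹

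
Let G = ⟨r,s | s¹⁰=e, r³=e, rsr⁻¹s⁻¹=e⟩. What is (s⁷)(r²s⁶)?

Compute (s⁷) · (r²s⁶) by multiplying left to right and reducing via the relations at each step:
  (s⁷) · r² = r²s⁷
  (r²s⁷) · s⁶ = r²s³

Answer: r²s³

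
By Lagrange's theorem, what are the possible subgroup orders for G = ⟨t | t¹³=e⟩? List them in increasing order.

|G| = 13 = 13. By Lagrange's theorem the order of any subgroup divides 13; the divisors of 13 are 1, 13.

Answer: 1, 13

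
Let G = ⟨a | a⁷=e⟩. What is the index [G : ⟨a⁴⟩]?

First find ord(a⁴) by computing successive powers:
  (a⁴)¹ = a⁴, (a⁴)² = a, (a⁴)³ = a⁵, (a⁴)⁴ = a², (a⁴)⁵ = a⁶, (a⁴)⁶ = a³, (a⁴)⁷ = e.
So |⟨a⁴⟩| = ord(a⁴) = 7. With |G| = 7, by Lagrange [G : ⟨a⁴⟩] = 7/7 = 1.

Answer: 1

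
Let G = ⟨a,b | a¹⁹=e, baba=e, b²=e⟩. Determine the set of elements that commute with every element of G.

An element z ∈ Z(G) iff z commutes with every generator.
For example e is central: e·a = a = a·e; e·b = b = b·e.
Whereas a ∉ Z(G) since a·b = ab ≠ a¹⁸b = b·a.
Checking each of the 38 elements this way gives Z(G) = {e}, of order 1.

Answer: {e}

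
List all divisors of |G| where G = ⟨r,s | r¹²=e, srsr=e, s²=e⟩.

|G| = 24 = 2³ · 3. By Lagrange's theorem the order of any subgroup divides 24; the divisors of 24 are 1, 2, 3, 4, 6, 8, 12, 24.

Answer: 1, 2, 3, 4, 6, 8, 12, 24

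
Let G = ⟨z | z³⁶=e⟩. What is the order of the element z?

Compute successive powers until reaching e:
  z¹ = z, z² = z², z³ = z³, z⁴ = z⁴, z⁵ = z⁵, z⁶ = z⁶, z⁷ = z⁷, z⁸ = z⁸, z⁹ = z⁹, z¹⁰ = z¹⁰, z¹¹ = z¹¹, z¹² = z¹², z¹³ = z¹³, z¹⁴ = z¹⁴, z¹⁵ = z¹⁵, z¹⁶ = z¹⁶, z¹⁷ = z¹⁷, z¹⁸ = z¹⁸, z¹⁹ = z¹⁹, z²⁰ = z²⁰, z²¹ = z²¹, z²² = z²², z²³ = z²³, z²⁴ = z²⁴, z²⁵ = z²⁵, z²⁶ = z²⁶, z²⁷ = z²⁷, z²⁸ = z²⁸, z²⁹ = z²⁹, z³⁰ = z³⁰, z³¹ = z³¹, z³² = z³², z³³ = z³³, z³⁴ = z³⁴, z³⁵ = z³⁵, z³⁶ = e.
The smallest positive k with zᵏ = e is 36.

Answer: 36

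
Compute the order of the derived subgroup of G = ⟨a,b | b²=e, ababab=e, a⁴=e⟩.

G' = [G, G] is generated by all commutators. The generator-pair commutators are: [a, b] = a²ba.
The subgroup they normally generate is {e, a², ab, ba³, a²ba, a³b, a²ba³, ba, aba², ba²b, a²ba²b, a³ba²}, of order 12.
Check: |G/G'| = 24/12 = 2 is the order of the abelianisation.

Answer: 12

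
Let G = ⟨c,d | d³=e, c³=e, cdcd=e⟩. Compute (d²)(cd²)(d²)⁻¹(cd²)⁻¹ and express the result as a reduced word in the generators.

[(d²), (cd²)] = (d²)·(cd²)·(d²)⁻¹·(cd²)⁻¹.
  (d²) · (cd²) = cd²c
  (cd²c) · d = d²c
  (d²c) · (dc²) = c²d²

Answer: c²d²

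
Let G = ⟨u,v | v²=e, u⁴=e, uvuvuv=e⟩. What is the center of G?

An element z ∈ Z(G) iff z commutes with every generator.
For example e is central: e·u = u = u·e; e·v = v = v·e.
Whereas u ∉ Z(G) since u·v = uv ≠ vu = v·u.
Checking each of the 24 elements this way gives Z(G) = {e}, of order 1.

Answer: {e}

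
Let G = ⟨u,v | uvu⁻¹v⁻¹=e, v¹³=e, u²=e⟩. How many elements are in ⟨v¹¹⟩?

|⟨v¹¹⟩| equals the order of v¹¹. Compute successive powers until reaching e:
  (v¹¹)¹ = v¹¹, (v¹¹)² = v⁹, (v¹¹)³ = v⁷, (v¹¹)⁴ = v⁵, (v¹¹)⁵ = v³, (v¹¹)⁶ = v, (v¹¹)⁷ = v¹², (v¹¹)⁸ = v¹⁰, (v¹¹)⁹ = v⁸, (v¹¹)¹⁰ = v⁶, (v¹¹)¹¹ = v⁴, (v¹¹)¹² = v², (v¹¹)¹³ = e.
The smallest positive k with (v¹¹)ᵏ = e is 13, so |⟨v¹¹⟩| = 13.

Answer: 13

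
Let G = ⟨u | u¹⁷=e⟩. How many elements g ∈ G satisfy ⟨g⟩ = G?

G is cyclic of order 17. An element generates G iff its order is 17, and a cyclic group of order 17 has exactly φ(17) = 16 such elements.

Answer: 16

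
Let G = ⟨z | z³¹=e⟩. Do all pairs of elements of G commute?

G has a single generator, so G is cyclic and hence abelian.

Answer: Yes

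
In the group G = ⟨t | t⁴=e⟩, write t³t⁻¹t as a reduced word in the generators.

Multiply left to right, reducing at each step:
  (t³) · t⁻¹ = t²
  (t²) · t = t³

Answer: t³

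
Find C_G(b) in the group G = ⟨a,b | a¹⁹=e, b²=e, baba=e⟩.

⟨b⟩ ⊆ C_G(b) since powers of b commute with b; so |C_G(b)| ≥ |⟨b⟩| = 2.
By orbit–stabilizer, |C_G(b)| = |G| / |conj. class of b| = 38 / 19 = 2.
The 2 elements commuting with b are {e, b}.

Answer: {e, b}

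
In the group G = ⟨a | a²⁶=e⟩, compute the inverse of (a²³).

The order of (a²³) is 26 (smallest k with (a²³)ᵏ = e), so (a²³)⁻¹ = (a²³)²⁵ = a³.
Check: (a²³) · (a³) → (a²³) · a³ = e, giving e as required.

Answer: a³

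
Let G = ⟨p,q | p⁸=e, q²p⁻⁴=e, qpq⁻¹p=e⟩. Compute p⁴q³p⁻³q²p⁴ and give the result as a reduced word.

Multiply left to right, reducing at each step:
  (p⁴) · q³ = q
  q · p⁻³ = p³q
  (p³q) · q² = p³q⁻¹
  (p³q⁻¹) · p⁴ = p³q

Answer: p³q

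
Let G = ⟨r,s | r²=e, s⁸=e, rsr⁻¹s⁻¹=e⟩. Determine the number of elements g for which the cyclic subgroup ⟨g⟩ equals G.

⟨g⟩ = G would require ord(g) = |G| = 16, but the maximum element order in G is 8 < 16. So G is not cyclic and no single element generates it: the count is 0.

Answer: 0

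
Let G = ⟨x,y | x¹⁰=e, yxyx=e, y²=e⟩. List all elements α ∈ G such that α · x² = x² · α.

⟨x²⟩ ⊆ C_G(x²) since powers of x² commute with x²; so |C_G(x²)| ≥ |⟨x²⟩| = 5.
By orbit–stabilizer, |C_G(x²)| = |G| / |conj. class of x²| = 20 / 2 = 10.
The 10 elements commuting with x² are {e, x, x², x³, x⁴, x⁵, x⁶, x⁷, x⁸, x⁹}.

Answer: {e, x, x², x³, x⁴, x⁵, x⁶, x⁷, x⁸, x⁹}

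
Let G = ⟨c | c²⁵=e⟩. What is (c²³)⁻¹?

The order of (c²³) is 25 (smallest k with (c²³)ᵏ = e), so (c²³)⁻¹ = (c²³)²⁴ = c².
Check: (c²³) · (c²) → (c²³) · c² = e, giving e as required.

Answer: c²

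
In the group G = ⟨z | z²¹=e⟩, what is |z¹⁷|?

Compute successive powers until reaching e:
  (z¹⁷)¹ = z¹⁷, (z¹⁷)² = z¹³, (z¹⁷)³ = z⁹, (z¹⁷)⁴ = z⁵, (z¹⁷)⁵ = z, (z¹⁷)⁶ = z¹⁸, (z¹⁷)⁷ = z¹⁴, (z¹⁷)⁸ = z¹⁰, (z¹⁷)⁹ = z⁶, (z¹⁷)¹⁰ = z², (z¹⁷)¹¹ = z¹⁹, (z¹⁷)¹² = z¹⁵, (z¹⁷)¹³ = z¹¹, (z¹⁷)¹⁴ = z⁷, (z¹⁷)¹⁵ = z³, (z¹⁷)¹⁶ = z²⁰, (z¹⁷)¹⁷ = z¹⁶, (z¹⁷)¹⁸ = z¹², (z¹⁷)¹⁹ = z⁸, (z¹⁷)²⁰ = z⁴, (z¹⁷)²¹ = e.
The smallest positive k with (z¹⁷)ᵏ = e is 21.

Answer: 21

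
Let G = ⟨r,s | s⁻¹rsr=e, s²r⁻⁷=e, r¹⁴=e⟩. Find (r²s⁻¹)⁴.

Compute successive powers of (r²s⁻¹), reducing at each step:
  (r²s⁻¹)²: (r²s⁻¹) · r² = s⁻¹;   (s⁻¹) · s⁻¹ = r⁷
  (r²s⁻¹)³: (r⁷) · r² = r⁹;   (r⁹) · s⁻¹ = r²s
  (r²s⁻¹)⁴: (r²s) · r² = s;   s · s⁻¹ = e

Answer: e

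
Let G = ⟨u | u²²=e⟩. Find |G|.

G is generated by a single element, so G is cyclic. The relator gives u²² = e and no smaller power is forced to be e, so the 22 powers {e, u, u², u³, u⁴, u⁵, u⁶, u⁷, u⁸, u⁹, u²¹, u²⁰, u¹², u¹³, u¹¹, u¹⁰, u¹⁴, u¹⁵, u¹⁶, u¹⁷, u¹⁸, u¹⁹} are distinct. Hence |G| = 22.

Answer: 22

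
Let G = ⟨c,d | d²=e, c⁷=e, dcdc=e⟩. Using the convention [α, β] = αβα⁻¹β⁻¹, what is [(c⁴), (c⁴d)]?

[(c⁴), (c⁴d)] = (c⁴)·(c⁴d)·(c⁴)⁻¹·(c⁴d)⁻¹.
  (c⁴) · (c⁴d) = cd
  (cd) · (c³) = c⁵d
  (c⁵d) · (c⁴d) = c

Answer: c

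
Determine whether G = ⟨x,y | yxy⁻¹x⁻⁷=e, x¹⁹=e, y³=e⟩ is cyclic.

Every cyclic group is abelian. But x·y = xy while y·x = x⁷y, so x·y ≠ y·x and G is not abelian. Hence G is not cyclic.

Answer: No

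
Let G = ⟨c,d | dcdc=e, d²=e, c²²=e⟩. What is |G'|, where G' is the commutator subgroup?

G' = [G, G] is generated by all commutators. The generator-pair commutators are: [c, d] = c².
The subgroup they normally generate is {e, c², c⁴, c⁶, c⁸, c¹⁰, c¹², c¹⁴, c¹⁶, c¹⁸, c²⁰}, of order 11.
Check: |G/G'| = 44/11 = 4 is the order of the abelianisation.

Answer: 11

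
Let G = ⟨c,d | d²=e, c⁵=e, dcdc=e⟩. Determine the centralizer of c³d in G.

⟨c³d⟩ ⊆ C_G(c³d) since powers of c³d commute with c³d; so |C_G(c³d)| ≥ |⟨c³d⟩| = 2.
By orbit–stabilizer, |C_G(c³d)| = |G| / |conj. class of c³d| = 10 / 5 = 2.
The 2 elements commuting with c³d are {e, c³d}.

Answer: {e, c³d}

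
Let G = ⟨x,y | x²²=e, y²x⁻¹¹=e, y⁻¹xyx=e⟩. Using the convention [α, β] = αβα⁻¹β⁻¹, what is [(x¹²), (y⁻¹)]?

[(x¹²), (y⁻¹)] = (x¹²)·(y⁻¹)·(x¹²)⁻¹·(y⁻¹)⁻¹.
  (x¹²) · (y⁻¹) = xy
  (xy) · (x¹⁰) = x²y⁻¹
  (x²y⁻¹) · y = x²

Answer: x²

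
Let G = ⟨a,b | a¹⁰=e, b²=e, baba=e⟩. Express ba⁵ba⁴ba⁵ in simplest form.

Multiply left to right, reducing at each step:
  b · a⁵ = a⁵b
  (a⁵b) · b = a⁵
  (a⁵) · a⁴ = a⁹
  (a⁹) · b = a⁹b
  (a⁹b) · a⁵ = a⁴b

Answer: a⁴b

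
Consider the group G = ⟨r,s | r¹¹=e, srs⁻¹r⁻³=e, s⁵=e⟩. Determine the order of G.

Enumerate words in the generators, reducing via the relations: the distinct elements are
  {e, r, s, rs, r², r³, r⁴, r⁵, r⁶, r⁷, r⁸, r⁹, s², s³, s⁴, rs², rs³, rs⁴, r²s, r³s, r¹⁰, r⁴s, r⁵s, r⁶s, r⁷s, r⁸s, r⁹s, r²s², r²s³, r²s⁴, r³s², r³s³, r³s⁴, r¹⁰s, r⁴s², r⁴s³, r⁴s⁴, r⁵s², r⁵s³, r⁵s⁴, r⁶s², r⁶s³, r⁶s⁴, r⁷s², r⁷s³, r⁷s⁴, r⁸s², r⁸s³, r⁸s⁴, r⁹s², r⁹s³, r⁹s⁴, r¹⁰s², r¹⁰s³, r¹⁰s⁴}.
No further products give new elements, so |G| = 55.

Answer: 55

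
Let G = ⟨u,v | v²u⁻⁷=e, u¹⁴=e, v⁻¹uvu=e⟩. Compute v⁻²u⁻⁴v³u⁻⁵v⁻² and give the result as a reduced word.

Multiply left to right, reducing at each step:
  (u⁷) · u⁻⁴ = u³
  (u³) · v³ = u³v⁻¹
  (u³v⁻¹) · u⁻⁵ = uv
  (uv) · v⁻² = uv⁻¹

Answer: uv⁻¹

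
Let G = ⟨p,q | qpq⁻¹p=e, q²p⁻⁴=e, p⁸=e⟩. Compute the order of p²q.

Compute successive powers until reaching e:
  (p²q)¹ = p²q, (p²q)² = p⁴, (p²q)³ = p²q⁻¹, (p²q)⁴ = e.
The smallest positive k with (p²q)ᵏ = e is 4.

Answer: 4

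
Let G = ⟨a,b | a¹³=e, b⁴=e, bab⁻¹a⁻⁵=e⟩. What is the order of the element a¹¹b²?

Compute successive powers until reaching e:
  (a¹¹b²)¹ = a¹¹b², (a¹¹b²)² = e.
The smallest positive k with (a¹¹b²)ᵏ = e is 2.

Answer: 2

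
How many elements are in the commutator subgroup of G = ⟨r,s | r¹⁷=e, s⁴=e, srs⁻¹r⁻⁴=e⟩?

G' = [G, G] is generated by all commutators. The generator-pair commutators are: [r, s] = r¹⁴.
The subgroup they normally generate is {e, r, r², r³, r⁴, r⁵, r⁶, r⁷, r⁸, r⁹, r¹⁰, r¹¹, r¹², r¹³, r¹⁴, r¹⁵, r¹⁶}, of order 17.
Check: |G/G'| = 68/17 = 4 is the order of the abelianisation.

Answer: 17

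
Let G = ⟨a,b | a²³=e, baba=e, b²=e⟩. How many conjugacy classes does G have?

The conjugacy classes (representative and size) are:
  [e] (size 1), [a] (size 2), [a²¹] (size 2), [a²⁰] (size 2), [a⁴] (size 2), [a¹⁸] (size 2), [a⁶] (size 2), [a¹⁶] (size 2), [a⁸] (size 2), [a⁹] (size 2), [a¹⁰] (size 2), [a¹²] (size 2), [a¹⁸b] (size 23).
Class equation: 1 + 2 + 2 + 2 + 2 + 2 + 2 + 2 + 2 + 2 + 2 + 2 + 23 = 46 = |G|. So G has 13 conjugacy classes.

Answer: 13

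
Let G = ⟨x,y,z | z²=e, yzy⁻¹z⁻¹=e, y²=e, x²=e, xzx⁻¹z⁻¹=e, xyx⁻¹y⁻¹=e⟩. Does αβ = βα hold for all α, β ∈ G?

Each pair of generators commutes: x·y = xy = y·x; x·z = xz = z·x; y·z = yz = z·y. Since the generators pairwise commute, every element of G commutes with every other, so G is abelian.

Answer: Yes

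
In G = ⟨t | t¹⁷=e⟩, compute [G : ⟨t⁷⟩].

First find ord(t⁷) by computing successive powers:
  (t⁷)¹ = t⁷, (t⁷)² = t¹⁴, (t⁷)³ = t⁴, (t⁷)⁴ = t¹¹, (t⁷)⁵ = t, (t⁷)⁶ = t⁸, (t⁷)⁷ = t¹⁵, (t⁷)⁸ = t⁵, (t⁷)⁹ = t¹², (t⁷)¹⁰ = t², (t⁷)¹¹ = t⁹, (t⁷)¹² = t¹⁶, (t⁷)¹³ = t⁶, (t⁷)¹⁴ = t¹³, (t⁷)¹⁵ = t³, (t⁷)¹⁶ = t¹⁰, (t⁷)¹⁷ = e.
So |⟨t⁷⟩| = ord(t⁷) = 17. With |G| = 17, by Lagrange [G : ⟨t⁷⟩] = 17/17 = 1.

Answer: 1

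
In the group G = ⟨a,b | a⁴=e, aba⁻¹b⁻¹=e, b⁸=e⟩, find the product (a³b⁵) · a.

Compute (a³b⁵) · a by multiplying left to right and reducing via the relations at each step:
  (a³b⁵) · a = b⁵

Answer: b⁵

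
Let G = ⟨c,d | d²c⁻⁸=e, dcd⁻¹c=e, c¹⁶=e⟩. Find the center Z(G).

An element z ∈ Z(G) iff z commutes with every generator.
For example c⁸ is central: (c⁸)·c = c⁹ = c·(c⁸); (c⁸)·d = d⁻¹ = d·(c⁸).
Whereas c ∉ Z(G) since c·d = cd ≠ c⁷d⁻¹ = d·c.
Checking each of the 32 elements this way gives Z(G) = {e, c⁸}, of order 2.

Answer: {e, c⁸}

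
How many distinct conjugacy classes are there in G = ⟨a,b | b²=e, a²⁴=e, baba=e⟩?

The conjugacy classes (representative and size) are:
  [e] (size 1), [a²³] (size 2), [a²] (size 2), [a³] (size 2), [a²⁰] (size 2), [a¹⁹] (size 2), [a⁶] (size 2), [a⁷] (size 2), [a⁸] (size 2), [a⁹] (size 2), [a¹⁴] (size 2), [a¹¹] (size 2), [a¹²] (size 1), [a⁴b] (size 12), [a⁵b] (size 12).
Class equation: 1 + 2 + 2 + 2 + 2 + 2 + 2 + 2 + 2 + 2 + 2 + 2 + 1 + 12 + 12 = 48 = |G|. So G has 15 conjugacy classes.

Answer: 15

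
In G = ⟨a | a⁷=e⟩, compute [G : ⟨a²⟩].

First find ord(a²) by computing successive powers:
  (a²)¹ = a², (a²)² = a⁴, (a²)³ = a⁶, (a²)⁴ = a, (a²)⁵ = a³, (a²)⁶ = a⁵, (a²)⁷ = e.
So |⟨a²⟩| = ord(a²) = 7. With |G| = 7, by Lagrange [G : ⟨a²⟩] = 7/7 = 1.

Answer: 1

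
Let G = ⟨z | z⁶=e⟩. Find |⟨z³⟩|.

|⟨z³⟩| equals the order of z³. Compute successive powers until reaching e:
  (z³)¹ = z³, (z³)² = e.
The smallest positive k with (z³)ᵏ = e is 2, so |⟨z³⟩| = 2.

Answer: 2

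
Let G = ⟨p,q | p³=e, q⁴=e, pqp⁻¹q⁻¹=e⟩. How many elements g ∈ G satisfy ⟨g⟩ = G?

G is cyclic of order 12. An element generates G iff its order is 12, and a cyclic group of order 12 has exactly φ(12) = 4 such elements.

Answer: 4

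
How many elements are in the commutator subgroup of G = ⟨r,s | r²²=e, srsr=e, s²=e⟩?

G' = [G, G] is generated by all commutators. The generator-pair commutators are: [r, s] = r².
The subgroup they normally generate is {e, r², r⁴, r⁶, r⁸, r¹⁰, r¹², r¹⁴, r¹⁶, r¹⁸, r²⁰}, of order 11.
Check: |G/G'| = 44/11 = 4 is the order of the abelianisation.

Answer: 11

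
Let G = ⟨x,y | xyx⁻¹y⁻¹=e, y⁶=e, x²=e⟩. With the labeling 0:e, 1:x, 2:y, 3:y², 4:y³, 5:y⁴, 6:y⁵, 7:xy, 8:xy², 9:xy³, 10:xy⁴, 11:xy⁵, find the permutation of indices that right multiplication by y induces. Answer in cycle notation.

(0 2 3 4 5 6)(1 7 8 9 10 11)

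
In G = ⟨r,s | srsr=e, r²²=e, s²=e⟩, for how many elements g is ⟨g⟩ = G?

⟨g⟩ = G would require ord(g) = |G| = 44, but the maximum element order in G is 22 < 44. So G is not cyclic and no single element generates it: the count is 0.

Answer: 0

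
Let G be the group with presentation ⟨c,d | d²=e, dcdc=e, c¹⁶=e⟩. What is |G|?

Enumerate words in the generators, reducing via the relations: the distinct elements are
  {c, d, e, cd, c², c³, c⁴, c⁵, c⁶, c⁷, c⁸, c⁹, c²d, c³d, c¹², c¹³, c¹¹, c¹⁰, c¹⁴, c¹⁵, c⁴d, c⁵d, c⁶d, c⁷d, c⁸d, c⁹d, c¹²d, c¹³d, c¹¹d, c¹⁰d, c¹⁴d, c¹⁵d}.
No further products give new elements, so |G| = 32.

Answer: 32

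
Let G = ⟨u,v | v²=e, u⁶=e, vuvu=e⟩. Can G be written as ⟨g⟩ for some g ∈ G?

Every cyclic group is abelian. But u·v = uv while v·u = u⁵v, so u·v ≠ v·u and G is not abelian. Hence G is not cyclic.

Answer: No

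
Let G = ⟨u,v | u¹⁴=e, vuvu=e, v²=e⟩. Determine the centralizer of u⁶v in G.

⟨u⁶v⟩ ⊆ C_G(u⁶v) since powers of u⁶v commute with u⁶v; so |C_G(u⁶v)| ≥ |⟨u⁶v⟩| = 2.
By orbit–stabilizer, |C_G(u⁶v)| = |G| / |conj. class of u⁶v| = 28 / 7 = 4.
The 4 elements commuting with u⁶v are {e, u⁷, u¹³v, u⁶v}.

Answer: {e, u⁷, u¹³v, u⁶v}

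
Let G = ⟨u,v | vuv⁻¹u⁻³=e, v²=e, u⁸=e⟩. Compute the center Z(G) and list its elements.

An element z ∈ Z(G) iff z commutes with every generator.
For example u⁴ is central: (u⁴)·u = u⁵ = u·(u⁴); (u⁴)·v = u⁴v = v·(u⁴).
Whereas u ∉ Z(G) since u·v = uv ≠ u³v = v·u.
Checking each of the 16 elements this way gives Z(G) = {e, u⁴}, of order 2.

Answer: {e, u⁴}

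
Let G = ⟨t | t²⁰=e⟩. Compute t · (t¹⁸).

Compute t · (t¹⁸) by multiplying left to right and reducing via the relations at each step:
  t · t¹⁸ = t¹⁹

Answer: t¹⁹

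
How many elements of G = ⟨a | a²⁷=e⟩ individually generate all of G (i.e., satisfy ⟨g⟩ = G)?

G is cyclic of order 27. An element generates G iff its order is 27, and a cyclic group of order 27 has exactly φ(27) = 18 such elements.

Answer: 18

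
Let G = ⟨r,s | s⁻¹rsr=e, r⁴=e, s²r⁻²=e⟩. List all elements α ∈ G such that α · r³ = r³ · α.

⟨r³⟩ ⊆ C_G(r³) since powers of r³ commute with r³; so |C_G(r³)| ≥ |⟨r³⟩| = 4.
By orbit–stabilizer, |C_G(r³)| = |G| / |conj. class of r³| = 8 / 2 = 4.
The 4 elements commuting with r³ are {e, r, r², r³}.

Answer: {e, r, r², r³}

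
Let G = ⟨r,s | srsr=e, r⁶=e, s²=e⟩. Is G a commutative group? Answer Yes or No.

r·s = rs but s·r = r⁵s, so r·s ≠ s·r and G is not abelian.

Answer: No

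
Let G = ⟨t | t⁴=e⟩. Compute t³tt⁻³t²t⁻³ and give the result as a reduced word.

Multiply left to right, reducing at each step:
  (t³) · t = e
  e · t⁻³ = t
  t · t² = t³
  (t³) · t⁻³ = e

Answer: e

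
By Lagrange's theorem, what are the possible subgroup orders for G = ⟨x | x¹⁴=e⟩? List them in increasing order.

|G| = 14 = 2 · 7. By Lagrange's theorem the order of any subgroup divides 14; the divisors of 14 are 1, 2, 7, 14.

Answer: 1, 2, 7, 14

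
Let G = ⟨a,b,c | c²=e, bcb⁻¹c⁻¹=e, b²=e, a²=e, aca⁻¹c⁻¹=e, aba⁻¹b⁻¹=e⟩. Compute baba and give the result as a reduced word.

Multiply left to right, reducing at each step:
  b · a = ab
  (ab) · b = a
  a · a = e

Answer: e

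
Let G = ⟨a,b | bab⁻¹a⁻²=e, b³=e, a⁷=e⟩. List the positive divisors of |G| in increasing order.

|G| = 21 = 3 · 7. By Lagrange's theorem the order of any subgroup divides 21; the divisors of 21 are 1, 3, 7, 21.

Answer: 1, 3, 7, 21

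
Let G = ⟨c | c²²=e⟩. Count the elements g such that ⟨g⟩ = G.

G is cyclic of order 22. An element generates G iff its order is 22, and a cyclic group of order 22 has exactly φ(22) = 10 such elements.

Answer: 10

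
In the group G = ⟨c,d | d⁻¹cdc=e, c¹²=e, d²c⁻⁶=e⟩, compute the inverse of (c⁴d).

The order of (c⁴d) is 4 (smallest k with (c⁴d)ᵏ = e), so (c⁴d)⁻¹ = (c⁴d)³ = c⁴d⁻¹.
Check: (c⁴d) · (c⁴d⁻¹) → (c⁴d) · c⁴ = d;   d · d⁻¹ = e, giving e as required.

Answer: c⁴d⁻¹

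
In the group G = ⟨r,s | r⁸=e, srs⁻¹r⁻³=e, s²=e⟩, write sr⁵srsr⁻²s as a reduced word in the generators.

Multiply left to right, reducing at each step:
  s · r⁵ = r⁷s
  (r⁷s) · s = r⁷
  (r⁷) · r = e
  e · s = s
  s · r⁻² = r²s
  (r²s) · s = r²

Answer: r²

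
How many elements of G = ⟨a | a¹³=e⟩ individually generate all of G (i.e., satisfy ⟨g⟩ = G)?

G is cyclic of order 13. An element generates G iff its order is 13, and a cyclic group of order 13 has exactly φ(13) = 12 such elements.

Answer: 12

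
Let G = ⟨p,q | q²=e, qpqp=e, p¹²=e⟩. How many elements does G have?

Enumerate words in the generators, reducing via the relations: the distinct elements are
  {e, p, q, pq, p², p³, p⁴, p⁵, p⁶, p⁷, p⁸, p⁹, p²q, p³q, p¹¹, p¹⁰, p⁴q, p⁵q, p⁶q, p⁷q, p⁸q, p⁹q, p¹¹q, p¹⁰q}.
No further products give new elements, so |G| = 24.

Answer: 24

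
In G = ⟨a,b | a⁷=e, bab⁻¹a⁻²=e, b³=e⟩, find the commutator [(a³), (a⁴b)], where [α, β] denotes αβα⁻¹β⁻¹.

[(a³), (a⁴b)] = (a³)·(a⁴b)·(a³)⁻¹·(a⁴b)⁻¹.
  (a³) · (a⁴b) = b
  b · (a⁴) = ab
  (ab) · (a⁵b²) = a⁴

Answer: a⁴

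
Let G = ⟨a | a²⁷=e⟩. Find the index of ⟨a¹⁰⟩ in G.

First find ord(a¹⁰) by computing successive powers:
  (a¹⁰)¹ = a¹⁰, (a¹⁰)² = a²⁰, (a¹⁰)³ = a³, (a¹⁰)⁴ = a¹³, (a¹⁰)⁵ = a²³, (a¹⁰)⁶ = a⁶, (a¹⁰)⁷ = a¹⁶, (a¹⁰)⁸ = a²⁶, (a¹⁰)⁹ = a⁹, (a¹⁰)¹⁰ = a¹⁹, (a¹⁰)¹¹ = a², (a¹⁰)¹² = a¹², (a¹⁰)¹³ = a²², (a¹⁰)¹⁴ = a⁵, (a¹⁰)¹⁵ = a¹⁵, (a¹⁰)¹⁶ = a²⁵, (a¹⁰)¹⁷ = a⁸, (a¹⁰)¹⁸ = a¹⁸, (a¹⁰)¹⁹ = a, (a¹⁰)²⁰ = a¹¹, (a¹⁰)²¹ = a²¹, (a¹⁰)²² = a⁴, (a¹⁰)²³ = a¹⁴, (a¹⁰)²⁴ = a²⁴, (a¹⁰)²⁵ = a⁷, (a¹⁰)²⁶ = a¹⁷, (a¹⁰)²⁷ = e.
So |⟨a¹⁰⟩| = ord(a¹⁰) = 27. With |G| = 27, by Lagrange [G : ⟨a¹⁰⟩] = 27/27 = 1.

Answer: 1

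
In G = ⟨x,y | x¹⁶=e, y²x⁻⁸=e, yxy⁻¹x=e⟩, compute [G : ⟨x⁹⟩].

First find ord(x⁹) by computing successive powers:
  (x⁹)¹ = x⁹, (x⁹)² = x², (x⁹)³ = x¹¹, (x⁹)⁴ = x⁴, (x⁹)⁵ = x¹³, (x⁹)⁶ = x⁶, (x⁹)⁷ = x¹⁵, (x⁹)⁸ = x⁸, (x⁹)⁹ = x, (x⁹)¹⁰ = x¹⁰, (x⁹)¹¹ = x³, (x⁹)¹² = x¹², (x⁹)¹³ = x⁵, (x⁹)¹⁴ = x¹⁴, (x⁹)¹⁵ = x⁷, (x⁹)¹⁶ = e.
So |⟨x⁹⟩| = ord(x⁹) = 16. With |G| = 32, by Lagrange [G : ⟨x⁹⟩] = 32/16 = 2.

Answer: 2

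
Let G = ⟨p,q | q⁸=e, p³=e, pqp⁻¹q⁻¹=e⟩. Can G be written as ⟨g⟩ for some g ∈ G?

|G| = 24. The element pq has order 24 (its powers give 24 distinct elements), so ⟨pq⟩ = G and G is cyclic.

Answer: Yes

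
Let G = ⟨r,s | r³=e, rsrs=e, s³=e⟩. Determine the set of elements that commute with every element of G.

An element z ∈ Z(G) iff z commutes with every generator.
For example e is central: e·r = r = r·e; e·s = s = s·e.
Whereas r ∉ Z(G) since r·s = rs ≠ r²s² = s·r.
Checking each of the 12 elements this way gives Z(G) = {e}, of order 1.

Answer: {e}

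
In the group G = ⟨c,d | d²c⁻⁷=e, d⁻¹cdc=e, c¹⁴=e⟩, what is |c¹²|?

Compute successive powers until reaching e:
  (c¹²)¹ = c¹², (c¹²)² = c¹⁰, (c¹²)³ = c⁸, (c¹²)⁴ = c⁶, (c¹²)⁵ = c⁴, (c¹²)⁶ = c², (c¹²)⁷ = e.
The smallest positive k with (c¹²)ᵏ = e is 7.

Answer: 7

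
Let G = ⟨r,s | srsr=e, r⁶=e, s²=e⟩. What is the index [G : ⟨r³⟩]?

First find ord(r³) by computing successive powers:
  (r³)¹ = r³, (r³)² = e.
So |⟨r³⟩| = ord(r³) = 2. With |G| = 12, by Lagrange [G : ⟨r³⟩] = 12/2 = 6.

Answer: 6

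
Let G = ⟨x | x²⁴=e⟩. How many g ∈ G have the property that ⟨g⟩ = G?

G is cyclic of order 24. An element generates G iff its order is 24, and a cyclic group of order 24 has exactly φ(24) = 8 such elements.

Answer: 8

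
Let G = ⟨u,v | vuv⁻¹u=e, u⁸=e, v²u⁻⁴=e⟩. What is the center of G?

An element z ∈ Z(G) iff z commutes with every generator.
For example u⁴ is central: (u⁴)·u = u⁵ = u·(u⁴); (u⁴)·v = v⁻¹ = v·(u⁴).
Whereas u ∉ Z(G) since u·v = uv ≠ u³v⁻¹ = v·u.
Checking each of the 16 elements this way gives Z(G) = {e, u⁴}, of order 2.

Answer: {e, u⁴}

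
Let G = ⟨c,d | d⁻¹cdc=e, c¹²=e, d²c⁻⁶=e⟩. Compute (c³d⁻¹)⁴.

Compute successive powers of (c³d⁻¹), reducing at each step:
  (c³d⁻¹)²: (c³d⁻¹) · c³ = d⁻¹;   (d⁻¹) · d⁻¹ = c⁶
  (c³d⁻¹)³: (c⁶) · c³ = c⁹;   (c⁹) · d⁻¹ = c³d
  (c³d⁻¹)⁴: (c³d) · c³ = d;   d · d⁻¹ = e

Answer: e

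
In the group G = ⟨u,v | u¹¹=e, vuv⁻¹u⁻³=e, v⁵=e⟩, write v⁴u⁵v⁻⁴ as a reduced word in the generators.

Multiply left to right, reducing at each step:
  (v⁴) · u⁵ = u⁹v⁴
  (u⁹v⁴) · v⁻⁴ = u⁹

Answer: u⁹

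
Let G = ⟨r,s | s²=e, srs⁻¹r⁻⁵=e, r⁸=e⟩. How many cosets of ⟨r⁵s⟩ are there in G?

First find ord(r⁵s) by computing successive powers:
  (r⁵s)¹ = r⁵s, (r⁵s)² = r⁶, (r⁵s)³ = r³s, (r⁵s)⁴ = r⁴, (r⁵s)⁵ = rs, (r⁵s)⁶ = r², (r⁵s)⁷ = r⁷s, (r⁵s)⁸ = e.
So |⟨r⁵s⟩| = ord(r⁵s) = 8. With |G| = 16, by Lagrange [G : ⟨r⁵s⟩] = 16/8 = 2.

Answer: 2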